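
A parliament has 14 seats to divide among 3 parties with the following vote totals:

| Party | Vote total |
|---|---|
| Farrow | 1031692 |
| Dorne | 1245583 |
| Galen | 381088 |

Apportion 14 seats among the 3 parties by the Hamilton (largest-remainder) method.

The standard divisor is 2658363/14 ≈ 189883.071.
Standard quotas: Farrow 5.4333, Dorne 6.5597, Galen 2.0070.
Lower quotas: Farrow 5, Dorne 6, Galen 2 (sum 13, leaving 1 seat).
Remainders in descending order: Dorne 0.5597, Farrow 0.4333, Galen 0.0070.
The surplus seat goes to Dorne.

Farrow 5; Dorne 7; Galen 2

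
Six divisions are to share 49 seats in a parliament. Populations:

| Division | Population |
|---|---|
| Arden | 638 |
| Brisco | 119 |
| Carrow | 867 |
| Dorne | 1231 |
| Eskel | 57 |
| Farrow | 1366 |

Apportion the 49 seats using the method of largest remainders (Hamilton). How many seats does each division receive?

Arden 7, Brisco 1, Carrow 10, Dorne 14, Eskel 1, Farrow 16

The standard divisor is 4278/49 ≈ 87.306.
Standard quotas: Arden 7.308, Brisco 1.363, Carrow 9.931, Dorne 14.100, Eskel 0.653, Farrow 15.646.
Lower quotas: Arden 7, Brisco 1, Carrow 9, Dorne 14, Eskel 0, Farrow 15 (sum 46, leaving 3 seats).
Remainders in descending order: Carrow 0.931, Eskel 0.653, Farrow 0.646, Brisco 0.363, Arden 0.308, Dorne 0.100.
Largest remainders: Carrow, Eskel, Farrow receive the extra seats.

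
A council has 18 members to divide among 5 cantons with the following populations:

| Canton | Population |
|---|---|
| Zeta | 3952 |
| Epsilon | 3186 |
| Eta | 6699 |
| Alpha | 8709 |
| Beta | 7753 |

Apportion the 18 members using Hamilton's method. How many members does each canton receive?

The standard divisor is 30299/18 ≈ 1683.278.
Standard quotas: Zeta 2.3478, Epsilon 1.8927, Eta 3.9797, Alpha 5.1738, Beta 4.6059.
Lower quotas: Zeta 2, Epsilon 1, Eta 3, Alpha 5, Beta 4 (sum 15, leaving 3 seats).
Remainders in descending order: Eta 0.9797, Epsilon 0.8927, Beta 0.6059, Zeta 0.3478, Alpha 0.1738.
Largest remainders: Eta, Epsilon, Beta receive the extra seats.

Zeta 2, Epsilon 2, Eta 4, Alpha 5, Beta 5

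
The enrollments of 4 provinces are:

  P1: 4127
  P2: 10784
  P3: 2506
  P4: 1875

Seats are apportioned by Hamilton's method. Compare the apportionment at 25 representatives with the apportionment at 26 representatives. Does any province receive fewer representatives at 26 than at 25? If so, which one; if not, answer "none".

At 25 seats: P1 5, P2 14, P3 3, P4 3.
At 26 seats: P1 6, P2 15, P3 3, P4 2.
P4 drops from 3 to 2.

P4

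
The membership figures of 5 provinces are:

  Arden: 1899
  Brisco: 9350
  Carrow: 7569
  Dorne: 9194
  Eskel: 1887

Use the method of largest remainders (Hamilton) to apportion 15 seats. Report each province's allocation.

The standard divisor is 29899/15 ≈ 1993.267.
Standard quotas: Arden 0.9527, Brisco 4.6908, Carrow 3.7973, Dorne 4.6125, Eskel 0.9467.
Lower quotas: Arden 0, Brisco 4, Carrow 3, Dorne 4, Eskel 0 (sum 11, leaving 4 seats).
Remainders in descending order: Arden 0.9527, Eskel 0.9467, Carrow 0.7973, Brisco 0.6908, Dorne 0.6125.
The surplus seats go to Arden, Eskel, Carrow, Brisco.

Arden 1, Brisco 5, Carrow 4, Dorne 4, Eskel 1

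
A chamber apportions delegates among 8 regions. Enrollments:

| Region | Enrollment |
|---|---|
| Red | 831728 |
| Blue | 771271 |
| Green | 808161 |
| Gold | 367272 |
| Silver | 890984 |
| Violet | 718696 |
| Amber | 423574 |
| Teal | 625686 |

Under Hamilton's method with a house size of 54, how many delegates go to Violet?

The standard divisor is 5437372/54 ≈ 100692.074.
Standard quotas: Red 8.2601, Blue 7.6597, Green 8.0261, Gold 3.6475, Silver 8.8486, Violet 7.1376, Amber 4.2066, Teal 6.2139.
Lower quotas: Red 8, Blue 7, Green 8, Gold 3, Silver 8, Violet 7, Amber 4, Teal 6 (sum 51, leaving 3 seats).
Remainders in descending order: Silver 0.8486, Blue 0.6597, Gold 0.6475, Red 0.2601, Teal 0.2139, Amber 0.2066, Violet 0.1376, Green 0.0261.
Largest remainders: Silver, Blue, Gold receive the extra seats.
Violet receives 7.

7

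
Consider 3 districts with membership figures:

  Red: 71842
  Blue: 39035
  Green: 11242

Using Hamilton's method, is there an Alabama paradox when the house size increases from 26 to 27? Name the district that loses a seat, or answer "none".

At 26 seats: Red 15, Blue 8, Green 3.
At 27 seats: Red 16, Blue 9, Green 2.
Green drops from 3 to 2.

Green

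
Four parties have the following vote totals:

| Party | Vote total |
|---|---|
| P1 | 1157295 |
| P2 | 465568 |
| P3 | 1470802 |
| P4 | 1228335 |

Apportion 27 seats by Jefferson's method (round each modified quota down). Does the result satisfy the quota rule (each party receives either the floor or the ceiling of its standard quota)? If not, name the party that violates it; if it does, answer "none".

Standard quotas: P1 7.230, P2 2.908, P3 9.188, P4 7.674.
Jefferson allocation: P1 7, P2 3, P3 9, P4 8.
Every allocation lies between the lower and upper quota.

none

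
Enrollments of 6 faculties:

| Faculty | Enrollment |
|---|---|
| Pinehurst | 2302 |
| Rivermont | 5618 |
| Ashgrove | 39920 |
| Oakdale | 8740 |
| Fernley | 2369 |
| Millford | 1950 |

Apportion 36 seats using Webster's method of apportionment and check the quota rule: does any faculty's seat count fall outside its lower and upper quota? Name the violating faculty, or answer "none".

Ashgrove

Standard quotas: Pinehurst 1.361, Rivermont 3.321, Ashgrove 23.598, Oakdale 5.167, Fernley 1.400, Millford 1.153.
Webster allocation: Pinehurst 1, Rivermont 3, Ashgrove 25, Oakdale 5, Fernley 1, Millford 1.
Ashgrove has quota 23.598 (lower 23, upper 24) but receives 25 — outside the quota interval.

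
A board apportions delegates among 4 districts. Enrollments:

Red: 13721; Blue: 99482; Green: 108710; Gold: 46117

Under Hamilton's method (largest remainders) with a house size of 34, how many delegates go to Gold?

Total 268030; standard divisor 268030/34 ≈ 7883.235.
Standard quotas: Red 1.7405, Blue 12.6194, Green 13.7900, Gold 5.8500.
Lower quotas: Red 1, Blue 12, Green 13, Gold 5 (sum 31, leaving 3 seats).
Remainders in descending order: Gold 0.8500, Green 0.7900, Red 0.7405, Blue 0.6194.
The surplus seats go to Gold, Green, Red.
Gold receives 6.

6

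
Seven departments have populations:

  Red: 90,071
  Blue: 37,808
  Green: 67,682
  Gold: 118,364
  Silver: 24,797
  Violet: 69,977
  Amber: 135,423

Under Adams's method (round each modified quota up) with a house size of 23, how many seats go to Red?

Standard divisor 544122/23 ≈ 23657.478; standard quotas: Red 3.807, Blue 1.598, Green 2.861, Gold 5.003, Silver 1.048, Violet 2.958, Amber 5.724.
Rounding up gives 4, 2, 3, 6, 2, 3, 6 = 26 seats, so the divisor must be adjusted.
With modified divisor 28300: modified quotas Red 3.183, Blue 1.336, Green 2.392, Gold 4.182, Silver 0.876, Violet 2.473, Amber 4.785.
Rounding up: Red 4, Blue 2, Green 3, Gold 5, Silver 1, Violet 3, Amber 5 (total 23).
Red receives 4.

4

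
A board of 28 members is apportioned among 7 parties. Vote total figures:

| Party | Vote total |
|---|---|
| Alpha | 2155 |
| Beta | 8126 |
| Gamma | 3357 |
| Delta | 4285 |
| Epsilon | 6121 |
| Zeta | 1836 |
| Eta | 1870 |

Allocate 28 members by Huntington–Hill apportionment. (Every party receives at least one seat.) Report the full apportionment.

With divisor 964: modified quotas Alpha 2.235, Beta 8.429, Gamma 3.482, Delta 4.445, Epsilon 6.350, Zeta 1.905, Eta 1.940.
Geometric-mean thresholds: Alpha √(2·3)=2.449, Beta √(8·9)=8.485, Gamma √(3·4)=3.464, Delta √(4·5)=4.472, Epsilon √(6·7)=6.481, Zeta √(1·2)=1.414, Eta √(1·2)=1.414.
Each quota rounded against its threshold gives Alpha 2, Beta 8, Gamma 4, Delta 4, Epsilon 6, Zeta 2, Eta 2 (total 28).

Alpha: 2, Beta: 8, Gamma: 4, Delta: 4, Epsilon: 6, Zeta: 2, Eta: 2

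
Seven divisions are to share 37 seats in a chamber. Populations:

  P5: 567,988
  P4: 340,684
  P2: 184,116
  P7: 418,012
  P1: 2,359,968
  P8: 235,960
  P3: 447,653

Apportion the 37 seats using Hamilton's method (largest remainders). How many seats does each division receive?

The standard divisor is 4554381/37 ≈ 123091.378.
Standard quotas: P5 4.6144, P4 2.7677, P2 1.4958, P7 3.3959, P1 19.1725, P8 1.9169, P3 3.6368.
Lower quotas: P5 4, P4 2, P2 1, P7 3, P1 19, P8 1, P3 3 (sum 33, leaving 4 seats).
Remainders in descending order: P8 0.9169, P4 0.7677, P3 0.6368, P5 0.6144, P2 0.4958, P7 0.3959, P1 0.1725.
The surplus seats go to P8, P4, P3, P5.

P5=5, P4=3, P2=1, P7=3, P1=19, P8=2, P3=4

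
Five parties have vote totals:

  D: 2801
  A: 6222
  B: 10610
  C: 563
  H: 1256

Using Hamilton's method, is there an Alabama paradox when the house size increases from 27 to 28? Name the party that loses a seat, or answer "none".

At 27 seats: D 3, A 8, B 13, C 1, H 2.
At 28 seats: D 4, A 8, B 14, C 1, H 1.
H drops from 2 to 1.

H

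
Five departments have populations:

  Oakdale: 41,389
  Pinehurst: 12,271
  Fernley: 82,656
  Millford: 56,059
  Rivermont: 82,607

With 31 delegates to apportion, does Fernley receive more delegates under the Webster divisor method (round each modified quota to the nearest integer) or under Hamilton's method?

Webster

Webster: Oakdale 5, Pinehurst 1, Fernley 10, Millford 6, Rivermont 9.
Hamilton: Oakdale 5, Pinehurst 2, Fernley 9, Millford 6, Rivermont 9.
Fernley gets 10 under Webster and 9 under Hamilton.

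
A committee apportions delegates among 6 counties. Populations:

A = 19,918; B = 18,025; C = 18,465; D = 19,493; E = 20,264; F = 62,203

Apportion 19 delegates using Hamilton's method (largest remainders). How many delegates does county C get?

2

Total 158368; standard divisor 158368/19 ≈ 8335.158.
Standard quotas: A 2.3896, B 2.1625, C 2.2153, D 2.3386, E 2.4311, F 7.4627.
Lower quotas: A 2, B 2, C 2, D 2, E 2, F 7 (sum 17, leaving 2 seats).
Remainders in descending order: F 0.4627, E 0.4311, A 0.3896, D 0.3386, C 0.2153, B 0.1625.
The surplus seats go to F, E.
C receives 2.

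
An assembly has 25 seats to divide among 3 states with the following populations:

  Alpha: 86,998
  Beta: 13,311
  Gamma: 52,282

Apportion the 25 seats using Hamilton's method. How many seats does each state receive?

Alpha 14; Beta 2; Gamma 9

The standard divisor is 152591/25 ≈ 6103.64.
Standard quotas: Alpha 14.2535, Beta 2.1808, Gamma 8.5657.
Lower quotas: Alpha 14, Beta 2, Gamma 8 (sum 24, leaving 1 seat).
Remainders in descending order: Gamma 0.5657, Alpha 0.2535, Beta 0.1808.
The surplus seat goes to Gamma.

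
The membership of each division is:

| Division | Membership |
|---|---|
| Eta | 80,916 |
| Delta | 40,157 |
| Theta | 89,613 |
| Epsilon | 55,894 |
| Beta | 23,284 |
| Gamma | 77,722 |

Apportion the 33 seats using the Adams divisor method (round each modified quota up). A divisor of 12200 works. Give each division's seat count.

Eta 7; Delta 4; Theta 8; Epsilon 5; Beta 2; Gamma 7

With modified divisor 12200: modified quotas Eta 6.632, Delta 3.292, Theta 7.345, Epsilon 4.581, Beta 1.909, Gamma 6.371.
Rounding up: Eta 7, Delta 4, Theta 8, Epsilon 5, Beta 2, Gamma 7 (total 33).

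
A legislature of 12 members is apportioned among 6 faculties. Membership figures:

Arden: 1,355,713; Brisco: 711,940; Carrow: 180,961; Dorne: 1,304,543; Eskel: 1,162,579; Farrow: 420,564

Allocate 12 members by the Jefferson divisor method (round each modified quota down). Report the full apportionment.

Arden=3, Brisco=2, Carrow=0, Dorne=3, Eskel=3, Farrow=1

Standard divisor 5136300/12 ≈ 428025; standard quotas: Arden 3.167, Brisco 1.663, Carrow 0.423, Dorne 3.048, Eskel 2.716, Farrow 0.983.
Rounding down gives 3, 1, 0, 3, 2, 0 = 9 seats, so the divisor must be adjusted.
With modified divisor 347400: modified quotas Arden 3.902, Brisco 2.049, Carrow 0.521, Dorne 3.755, Eskel 3.347, Farrow 1.211.
Rounding down: Arden 3, Brisco 2, Carrow 0, Dorne 3, Eskel 3, Farrow 1 (total 12).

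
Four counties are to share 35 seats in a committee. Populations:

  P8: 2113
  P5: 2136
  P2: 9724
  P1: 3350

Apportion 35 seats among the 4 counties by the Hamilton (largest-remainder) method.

P8 4, P5 4, P2 20, P1 7

Total 17323; standard divisor 17323/35 ≈ 494.943.
Standard quotas: P8 4.2692, P5 4.3156, P2 19.6467, P1 6.7685.
Lower quotas: P8 4, P5 4, P2 19, P1 6 (sum 33, leaving 2 seats).
Remainders in descending order: P1 0.7685, P2 0.6467, P5 0.3156, P8 0.2692.
The surplus seats go to P1, P2.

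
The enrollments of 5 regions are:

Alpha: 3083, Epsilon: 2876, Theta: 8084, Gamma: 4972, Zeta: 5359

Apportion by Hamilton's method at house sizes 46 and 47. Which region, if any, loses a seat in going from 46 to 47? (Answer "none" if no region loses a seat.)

At 46 seats: Alpha 6, Epsilon 6, Theta 15, Gamma 9, Zeta 10.
At 47 seats: Alpha 6, Epsilon 5, Theta 16, Gamma 10, Zeta 10.
Epsilon drops from 6 to 5.

Epsilon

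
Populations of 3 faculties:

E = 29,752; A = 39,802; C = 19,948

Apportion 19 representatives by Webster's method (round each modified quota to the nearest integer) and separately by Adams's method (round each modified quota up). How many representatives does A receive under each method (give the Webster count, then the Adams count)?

Webster: E 6, A 9, C 4.
Adams: E 6, A 8, C 5.
A gets 9 under Webster and 8 under Adams.

9 and 8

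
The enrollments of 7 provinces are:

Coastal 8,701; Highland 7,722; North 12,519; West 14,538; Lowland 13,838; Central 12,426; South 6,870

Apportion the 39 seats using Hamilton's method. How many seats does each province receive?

Coastal=5; Highland=4; North=6; West=7; Lowland=7; Central=6; South=4

The standard divisor is 76614/39 ≈ 1964.462.
Standard quotas: Coastal 4.4292, Highland 3.9308, North 6.3727, West 7.4005, Lowland 7.0442, Central 6.3254, South 3.4971.
Lower quotas: Coastal 4, Highland 3, North 6, West 7, Lowland 7, Central 6, South 3 (sum 36, leaving 3 seats).
Remainders in descending order: Highland 0.9308, South 0.4971, Coastal 0.4292, West 0.4005, North 0.3727, Central 0.3254, Lowland 0.0442.
The surplus seats go to Highland, South, Coastal.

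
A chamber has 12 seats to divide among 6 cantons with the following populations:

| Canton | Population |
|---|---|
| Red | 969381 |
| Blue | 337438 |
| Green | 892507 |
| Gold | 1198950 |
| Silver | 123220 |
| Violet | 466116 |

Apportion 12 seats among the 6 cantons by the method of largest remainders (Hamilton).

Red 3, Blue 1, Green 3, Gold 4, Silver 0, Violet 1

Total 3987612; standard divisor 3987612/12 = 332301.
Standard quotas: Red 2.9172, Blue 1.0155, Green 2.6858, Gold 3.6080, Silver 0.3708, Violet 1.4027.
Lower quotas: Red 2, Blue 1, Green 2, Gold 3, Silver 0, Violet 1 (sum 9, leaving 3 seats).
Remainders in descending order: Red 0.9172, Green 0.6858, Gold 0.6080, Violet 0.4027, Silver 0.3708, Blue 0.0155.
Largest remainders: Red, Green, Gold receive the extra seats.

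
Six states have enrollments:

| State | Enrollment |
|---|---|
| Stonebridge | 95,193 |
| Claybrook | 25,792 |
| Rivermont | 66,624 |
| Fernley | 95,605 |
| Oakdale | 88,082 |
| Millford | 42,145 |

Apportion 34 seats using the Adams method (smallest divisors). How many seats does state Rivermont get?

Standard divisor 413441/34 ≈ 12160.029; standard quotas: Stonebridge 7.828, Claybrook 2.121, Rivermont 5.479, Fernley 7.862, Oakdale 7.244, Millford 3.466.
Rounding up gives 8, 3, 6, 8, 8, 4 = 37 seats, so the divisor must be adjusted.
With modified divisor 13500: modified quotas Stonebridge 7.051, Claybrook 1.911, Rivermont 4.935, Fernley 7.082, Oakdale 6.525, Millford 3.122.
Rounding up: Stonebridge 8, Claybrook 2, Rivermont 5, Fernley 8, Oakdale 7, Millford 4 (total 34).
Rivermont receives 5.

5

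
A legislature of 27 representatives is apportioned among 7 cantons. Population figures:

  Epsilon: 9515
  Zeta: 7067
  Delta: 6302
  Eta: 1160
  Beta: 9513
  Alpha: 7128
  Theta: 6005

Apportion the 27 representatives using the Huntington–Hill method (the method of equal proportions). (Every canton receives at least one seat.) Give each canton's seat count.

Epsilon 6, Zeta 4, Delta 4, Eta 1, Beta 5, Alpha 4, Theta 3

With divisor 1737: modified quotas Epsilon 5.478, Zeta 4.069, Delta 3.628, Eta 0.668, Beta 5.477, Alpha 4.104, Theta 3.457.
Geometric-mean thresholds: Epsilon √(5·6)=5.477, Zeta √(4·5)=4.472, Delta √(3·4)=3.464, Eta (min 1), Beta √(5·6)=5.477, Alpha √(4·5)=4.472, Theta √(3·4)=3.464.
Each quota rounded against its threshold gives Epsilon 6, Zeta 4, Delta 4, Eta 1, Beta 5, Alpha 4, Theta 3 (total 27).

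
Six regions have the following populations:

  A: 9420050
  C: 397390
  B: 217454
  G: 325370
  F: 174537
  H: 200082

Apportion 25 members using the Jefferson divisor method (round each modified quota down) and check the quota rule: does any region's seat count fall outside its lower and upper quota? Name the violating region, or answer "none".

Standard quotas: A 21.938, C 0.925, B 0.506, G 0.758, F 0.406, H 0.466.
Jefferson allocation: A 24, C 1, B 0, G 0, F 0, H 0.
A has quota 21.938 (lower 21, upper 22) but receives 24 — outside the quota interval.

A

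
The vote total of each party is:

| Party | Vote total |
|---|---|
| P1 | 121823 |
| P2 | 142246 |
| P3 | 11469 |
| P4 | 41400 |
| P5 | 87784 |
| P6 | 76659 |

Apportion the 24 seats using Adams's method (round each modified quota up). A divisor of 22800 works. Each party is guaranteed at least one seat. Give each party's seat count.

With modified divisor 22800: modified quotas P1 5.343, P2 6.239, P3 0.503, P4 1.816, P5 3.850, P6 3.362.
Rounding up: P1 6, P2 7, P3 1, P4 2, P5 4, P6 4 (total 24).

P1 6, P2 7, P3 1, P4 2, P5 4, P6 4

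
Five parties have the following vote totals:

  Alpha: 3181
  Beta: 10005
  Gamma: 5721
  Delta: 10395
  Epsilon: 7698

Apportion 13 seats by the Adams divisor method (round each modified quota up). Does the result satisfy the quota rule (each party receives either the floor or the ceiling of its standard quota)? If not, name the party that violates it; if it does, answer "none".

Standard quotas: Alpha 1.118, Beta 3.515, Gamma 2.010, Delta 3.652, Epsilon 2.705.
Adams allocation: Alpha 1, Beta 3, Gamma 2, Delta 4, Epsilon 3.
Every allocation lies between the lower and upper quota.

none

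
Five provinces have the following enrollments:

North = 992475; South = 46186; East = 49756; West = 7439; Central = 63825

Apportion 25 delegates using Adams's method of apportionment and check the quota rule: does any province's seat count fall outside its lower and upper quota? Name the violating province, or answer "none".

North

Standard quotas: North 21.395, South 0.996, East 1.073, West 0.160, Central 1.376.
Adams allocation: North 20, South 1, East 1, West 1, Central 2.
North has quota 21.395 (lower 21, upper 22) but receives 20 — outside the quota interval.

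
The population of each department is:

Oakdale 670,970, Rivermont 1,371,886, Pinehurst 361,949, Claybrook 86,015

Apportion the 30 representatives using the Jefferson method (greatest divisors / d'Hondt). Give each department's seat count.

Standard divisor 2490820/30 ≈ 83027.333; standard quotas: Oakdale 8.081, Rivermont 16.523, Pinehurst 4.359, Claybrook 1.036.
Rounding down gives 8, 16, 4, 1 = 29 seats, so the divisor must be adjusted.
With modified divisor 78500: modified quotas Oakdale 8.547, Rivermont 17.476, Pinehurst 4.611, Claybrook 1.096.
Rounding down: Oakdale 8, Rivermont 17, Pinehurst 4, Claybrook 1 (total 30).

Oakdale=8, Rivermont=17, Pinehurst=4, Claybrook=1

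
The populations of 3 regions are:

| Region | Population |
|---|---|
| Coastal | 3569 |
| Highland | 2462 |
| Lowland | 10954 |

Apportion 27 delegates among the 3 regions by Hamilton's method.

Coastal: 6, Highland: 4, Lowland: 17

Total 16985; standard divisor 16985/27 ≈ 629.074.
Standard quotas: Coastal 5.6734, Highland 3.9137, Lowland 17.4129.
Lower quotas: Coastal 5, Highland 3, Lowland 17 (sum 25, leaving 2 seats).
Remainders in descending order: Highland 0.9137, Coastal 0.6734, Lowland 0.4129.
The surplus seats go to Highland, Coastal.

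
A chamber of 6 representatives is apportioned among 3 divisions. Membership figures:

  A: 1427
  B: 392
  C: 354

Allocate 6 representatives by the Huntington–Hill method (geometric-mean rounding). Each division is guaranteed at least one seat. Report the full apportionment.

A 4, B 1, C 1

With divisor 366: modified quotas A 3.899, B 1.071, C 0.967.
Geometric-mean thresholds: A √(3·4)=3.464, B √(1·2)=1.414, C (min 1).
Each quota rounded against its threshold gives A 4, B 1, C 1 (total 6).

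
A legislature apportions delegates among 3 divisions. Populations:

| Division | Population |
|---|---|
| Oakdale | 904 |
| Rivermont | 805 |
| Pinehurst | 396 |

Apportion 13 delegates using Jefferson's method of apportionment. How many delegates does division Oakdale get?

6

Standard divisor 2105/13 ≈ 161.923; standard quotas: Oakdale 5.583, Rivermont 4.971, Pinehurst 2.446.
Rounding down gives 5, 4, 2 = 11 seats, so the divisor must be adjusted.
With modified divisor 140: modified quotas Oakdale 6.457, Rivermont 5.750, Pinehurst 2.829.
Rounding down: Oakdale 6, Rivermont 5, Pinehurst 2 (total 13).
Oakdale receives 6.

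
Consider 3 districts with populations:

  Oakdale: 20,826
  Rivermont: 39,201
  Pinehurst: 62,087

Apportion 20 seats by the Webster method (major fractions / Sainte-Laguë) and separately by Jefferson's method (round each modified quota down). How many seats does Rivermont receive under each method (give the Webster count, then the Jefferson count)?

Webster: Oakdale 3, Rivermont 7, Pinehurst 10.
Jefferson: Oakdale 3, Rivermont 6, Pinehurst 11.
Rivermont gets 7 under Webster and 6 under Jefferson.

7 and 6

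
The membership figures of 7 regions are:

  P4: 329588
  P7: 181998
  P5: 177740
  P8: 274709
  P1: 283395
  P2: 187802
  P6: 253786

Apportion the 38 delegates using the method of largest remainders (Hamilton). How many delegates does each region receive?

P4 8, P7 4, P5 4, P8 6, P1 6, P2 4, P6 6

Standard divisor: 1689018 ÷ 38 ≈ 44447.842.
Standard quotas: P4 7.4152, P7 4.0946, P5 3.9988, P8 6.1805, P1 6.3759, P2 4.2252, P6 5.7097.
Lower quotas: P4 7, P7 4, P5 3, P8 6, P1 6, P2 4, P6 5 (sum 35, leaving 3 seats).
Remainders in descending order: P5 0.9988, P6 0.7097, P4 0.4152, P1 0.3759, P2 0.2252, P8 0.1805, P7 0.0946.
Largest remainders: P5, P6, P4 receive the extra seats.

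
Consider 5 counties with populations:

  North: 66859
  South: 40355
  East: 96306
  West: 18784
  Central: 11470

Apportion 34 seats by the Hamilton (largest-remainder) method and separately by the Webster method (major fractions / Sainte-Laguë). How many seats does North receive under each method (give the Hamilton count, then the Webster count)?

10 and 9

Hamilton: North 10, South 6, East 14, West 3, Central 1.
Webster: North 9, South 6, East 14, West 3, Central 2.
North gets 10 under Hamilton and 9 under Webster.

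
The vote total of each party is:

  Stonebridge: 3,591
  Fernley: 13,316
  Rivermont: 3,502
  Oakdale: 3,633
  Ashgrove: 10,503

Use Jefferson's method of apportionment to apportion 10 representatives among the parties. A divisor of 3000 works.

With modified divisor 3000: modified quotas Stonebridge 1.197, Fernley 4.439, Rivermont 1.167, Oakdale 1.211, Ashgrove 3.501.
Rounding down: Stonebridge 1, Fernley 4, Rivermont 1, Oakdale 1, Ashgrove 3 (total 10).

Stonebridge: 1, Fernley: 4, Rivermont: 1, Oakdale: 1, Ashgrove: 3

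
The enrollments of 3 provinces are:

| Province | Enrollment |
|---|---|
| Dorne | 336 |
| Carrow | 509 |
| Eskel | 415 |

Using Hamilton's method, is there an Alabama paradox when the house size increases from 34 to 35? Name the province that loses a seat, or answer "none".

none

At 34 seats: Dorne 9, Carrow 14, Eskel 11.
At 35 seats: Dorne 9, Carrow 14, Eskel 12.
No province's allocation decreased.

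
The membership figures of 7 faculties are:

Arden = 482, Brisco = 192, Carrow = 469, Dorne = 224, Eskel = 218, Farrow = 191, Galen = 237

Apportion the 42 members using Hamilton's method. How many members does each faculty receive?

Standard divisor: 2013 ÷ 42 ≈ 47.929.
Standard quotas: Arden 10.057, Brisco 4.006, Carrow 9.785, Dorne 4.674, Eskel 4.548, Farrow 3.985, Galen 4.945.
Lower quotas: Arden 10, Brisco 4, Carrow 9, Dorne 4, Eskel 4, Farrow 3, Galen 4 (sum 38, leaving 4 seats).
Remainders in descending order: Farrow 0.985, Galen 0.945, Carrow 0.785, Dorne 0.674, Eskel 0.548, Arden 0.057, Brisco 0.006.
The surplus seats go to Farrow, Galen, Carrow, Dorne.

Arden=10, Brisco=4, Carrow=10, Dorne=5, Eskel=4, Farrow=4, Galen=5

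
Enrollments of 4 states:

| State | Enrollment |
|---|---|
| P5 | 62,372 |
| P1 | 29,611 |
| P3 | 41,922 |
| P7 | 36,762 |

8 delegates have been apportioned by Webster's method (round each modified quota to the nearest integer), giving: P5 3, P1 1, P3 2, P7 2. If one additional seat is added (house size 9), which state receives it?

Priority for the next seat is population ÷ (current seats + 0.5).
Priorities: P5 17820.571, P1 19740.667, P3 16768.800, P7 14704.800.
Highest priority: P1.

P1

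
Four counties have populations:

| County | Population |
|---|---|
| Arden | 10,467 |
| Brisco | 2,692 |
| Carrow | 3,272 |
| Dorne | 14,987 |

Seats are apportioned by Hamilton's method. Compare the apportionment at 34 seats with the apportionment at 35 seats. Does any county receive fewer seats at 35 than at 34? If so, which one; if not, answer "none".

Carrow

At 34 seats: Arden 11, Brisco 3, Carrow 4, Dorne 16.
At 35 seats: Arden 12, Brisco 3, Carrow 3, Dorne 17.
Carrow drops from 4 to 3.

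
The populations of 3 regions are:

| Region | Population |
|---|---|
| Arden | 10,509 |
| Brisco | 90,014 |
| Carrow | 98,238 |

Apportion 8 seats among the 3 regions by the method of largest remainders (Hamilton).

Standard divisor: 198761 ÷ 8 ≈ 24845.125.
Standard quotas: Arden 0.4230, Brisco 3.6230, Carrow 3.9540.
Lower quotas: Arden 0, Brisco 3, Carrow 3 (sum 6, leaving 2 seats).
Remainders in descending order: Carrow 0.9540, Brisco 0.6230, Arden 0.4230.
Largest remainders: Carrow, Brisco receive the extra seats.

Arden 0, Brisco 4, Carrow 4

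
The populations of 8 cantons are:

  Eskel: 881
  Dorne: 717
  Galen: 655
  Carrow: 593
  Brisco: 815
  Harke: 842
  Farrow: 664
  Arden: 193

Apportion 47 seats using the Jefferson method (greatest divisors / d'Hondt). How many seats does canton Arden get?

1

Standard divisor 5360/47 ≈ 114.043; standard quotas: Eskel 7.725, Dorne 6.287, Galen 5.743, Carrow 5.200, Brisco 7.146, Harke 7.383, Farrow 5.822, Arden 1.692.
Rounding down gives 7, 6, 5, 5, 7, 7, 5, 1 = 43 seats, so the divisor must be adjusted.
With modified divisor 104: modified quotas Eskel 8.471, Dorne 6.894, Galen 6.298, Carrow 5.702, Brisco 7.837, Harke 8.096, Farrow 6.385, Arden 1.856.
Rounding down: Eskel 8, Dorne 6, Galen 6, Carrow 5, Brisco 7, Harke 8, Farrow 6, Arden 1 (total 47).
Arden receives 1.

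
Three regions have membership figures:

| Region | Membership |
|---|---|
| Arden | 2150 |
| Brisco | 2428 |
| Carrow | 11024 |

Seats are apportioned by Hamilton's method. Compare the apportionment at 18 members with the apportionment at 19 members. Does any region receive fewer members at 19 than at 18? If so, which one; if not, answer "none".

none

At 18 seats: Arden 2, Brisco 3, Carrow 13.
At 19 seats: Arden 3, Brisco 3, Carrow 13.
No region's allocation decreased.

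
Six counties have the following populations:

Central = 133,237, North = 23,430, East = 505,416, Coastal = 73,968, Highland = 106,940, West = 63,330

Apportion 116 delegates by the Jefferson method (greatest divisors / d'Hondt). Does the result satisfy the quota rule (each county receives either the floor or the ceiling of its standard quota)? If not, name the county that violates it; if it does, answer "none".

East

Standard quotas: Central 17.053, North 2.999, East 64.688, Coastal 9.467, Highland 13.687, West 8.106.
Jefferson allocation: Central 17, North 3, East 66, Coastal 9, Highland 13, West 8.
East has quota 64.688 (lower 64, upper 65) but receives 66 — outside the quota interval.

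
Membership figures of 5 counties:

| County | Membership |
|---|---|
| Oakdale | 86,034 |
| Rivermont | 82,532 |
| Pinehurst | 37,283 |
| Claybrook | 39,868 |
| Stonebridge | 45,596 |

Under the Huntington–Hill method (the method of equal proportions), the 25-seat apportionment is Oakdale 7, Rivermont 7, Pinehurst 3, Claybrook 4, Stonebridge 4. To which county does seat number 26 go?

Oakdale

Priority for the next seat is population ÷ (√(s·(s+1))).
Priorities: Oakdale 11496.777, Rivermont 11028.802, Pinehurst 10762.675, Claybrook 8914.756, Stonebridge 10195.576.
Highest priority: Oakdale.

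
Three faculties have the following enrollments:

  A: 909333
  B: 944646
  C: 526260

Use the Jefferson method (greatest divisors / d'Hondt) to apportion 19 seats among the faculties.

A 7; B 8; C 4

Standard divisor 2380239/19 ≈ 125275.737; standard quotas: A 7.259, B 7.541, C 4.201.
Rounding down gives 7, 7, 4 = 18 seats, so the divisor must be adjusted.
With modified divisor 115900: modified quotas A 7.846, B 8.151, C 4.541.
Rounding down: A 7, B 8, C 4 (total 19).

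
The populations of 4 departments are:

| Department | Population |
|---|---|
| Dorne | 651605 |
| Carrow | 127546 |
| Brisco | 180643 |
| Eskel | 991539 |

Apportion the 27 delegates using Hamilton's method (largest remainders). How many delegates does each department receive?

Standard divisor: 1951333 ÷ 27 ≈ 72271.593.
Standard quotas: Dorne 9.0161, Carrow 1.7648, Brisco 2.4995, Eskel 13.7196.
Lower quotas: Dorne 9, Carrow 1, Brisco 2, Eskel 13 (sum 25, leaving 2 seats).
Remainders in descending order: Carrow 0.7648, Eskel 0.7196, Brisco 0.4995, Dorne 0.0161.
Largest remainders: Carrow, Eskel receive the extra seats.

Dorne: 9, Carrow: 2, Brisco: 2, Eskel: 14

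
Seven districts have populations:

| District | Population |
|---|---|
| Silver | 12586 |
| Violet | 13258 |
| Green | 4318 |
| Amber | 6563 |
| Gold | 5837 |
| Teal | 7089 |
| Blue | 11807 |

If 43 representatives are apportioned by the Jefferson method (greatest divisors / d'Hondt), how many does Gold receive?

4

Standard divisor 61458/43 ≈ 1429.256; standard quotas: Silver 8.806, Violet 9.276, Green 3.021, Amber 4.592, Gold 4.084, Teal 4.960, Blue 8.261.
Rounding down gives 8, 9, 3, 4, 4, 4, 8 = 40 seats, so the divisor must be adjusted.
With modified divisor 1320: modified quotas Silver 9.535, Violet 10.044, Green 3.271, Amber 4.972, Gold 4.422, Teal 5.370, Blue 8.945.
Rounding down: Silver 9, Violet 10, Green 3, Amber 4, Gold 4, Teal 5, Blue 8 (total 43).
Gold receives 4.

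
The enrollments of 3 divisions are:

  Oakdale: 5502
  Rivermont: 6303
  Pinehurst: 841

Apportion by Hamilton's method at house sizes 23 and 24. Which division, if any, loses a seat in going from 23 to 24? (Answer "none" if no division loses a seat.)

none

At 23 seats: Oakdale 10, Rivermont 11, Pinehurst 2.
At 24 seats: Oakdale 10, Rivermont 12, Pinehurst 2.
No division's allocation decreased.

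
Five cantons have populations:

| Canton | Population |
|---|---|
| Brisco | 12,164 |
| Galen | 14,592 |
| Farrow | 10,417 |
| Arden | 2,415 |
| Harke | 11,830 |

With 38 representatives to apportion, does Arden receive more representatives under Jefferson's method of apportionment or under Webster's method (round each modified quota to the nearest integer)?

Webster

Jefferson: Brisco 9, Galen 11, Farrow 8, Arden 1, Harke 9.
Webster: Brisco 9, Galen 11, Farrow 7, Arden 2, Harke 9.
Arden gets 1 under Jefferson and 2 under Webster.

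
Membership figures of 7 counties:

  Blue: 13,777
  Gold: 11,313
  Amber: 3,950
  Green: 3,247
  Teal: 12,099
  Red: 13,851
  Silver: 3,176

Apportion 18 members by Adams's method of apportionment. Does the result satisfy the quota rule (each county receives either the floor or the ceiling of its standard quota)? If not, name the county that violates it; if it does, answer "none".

Standard quotas: Blue 4.038, Gold 3.316, Amber 1.158, Green 0.952, Teal 3.546, Red 4.060, Silver 0.931.
Adams allocation: Blue 4, Gold 3, Amber 1, Green 1, Teal 4, Red 4, Silver 1.
Every allocation lies between the lower and upper quota.

none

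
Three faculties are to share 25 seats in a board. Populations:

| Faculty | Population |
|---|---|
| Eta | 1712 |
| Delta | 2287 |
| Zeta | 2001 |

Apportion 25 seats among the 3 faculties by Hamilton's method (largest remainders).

Eta=7, Delta=10, Zeta=8

Standard divisor: 6000 ÷ 25 = 240.
Standard quotas: Eta 7.133, Delta 9.529, Zeta 8.338.
Lower quotas: Eta 7, Delta 9, Zeta 8 (sum 24, leaving 1 seat).
Remainders in descending order: Delta 0.529, Zeta 0.338, Eta 0.133.
Largest remainder: Delta receives the extra seat.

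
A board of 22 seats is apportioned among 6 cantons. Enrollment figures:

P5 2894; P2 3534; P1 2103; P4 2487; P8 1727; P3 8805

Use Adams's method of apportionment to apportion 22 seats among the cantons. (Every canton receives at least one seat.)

P5 3, P2 4, P1 2, P4 3, P8 2, P3 8

Standard divisor 21550/22 ≈ 979.545; standard quotas: P5 2.954, P2 3.608, P1 2.147, P4 2.539, P8 1.763, P3 8.989.
Rounding up gives 3, 4, 3, 3, 2, 9 = 24 seats, so the divisor must be adjusted.
With modified divisor 1140: modified quotas P5 2.539, P2 3.100, P1 1.845, P4 2.182, P8 1.515, P3 7.724.
Rounding up: P5 3, P2 4, P1 2, P4 3, P8 2, P3 8 (total 22).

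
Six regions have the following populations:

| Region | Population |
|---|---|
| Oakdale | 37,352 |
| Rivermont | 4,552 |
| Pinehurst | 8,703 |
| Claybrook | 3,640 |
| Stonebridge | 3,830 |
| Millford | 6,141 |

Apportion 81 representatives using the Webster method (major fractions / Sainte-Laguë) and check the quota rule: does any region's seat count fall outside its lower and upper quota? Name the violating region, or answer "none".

Oakdale

Standard quotas: Oakdale 47.113, Rivermont 5.742, Pinehurst 10.977, Claybrook 4.591, Stonebridge 4.831, Millford 7.746.
Webster allocation: Oakdale 46, Rivermont 6, Pinehurst 11, Claybrook 5, Stonebridge 5, Millford 8.
Oakdale has quota 47.113 (lower 47, upper 48) but receives 46 — outside the quota interval.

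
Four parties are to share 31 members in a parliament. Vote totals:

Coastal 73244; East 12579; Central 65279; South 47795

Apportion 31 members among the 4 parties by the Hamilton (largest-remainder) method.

Total 198897; standard divisor 198897/31 ≈ 6416.032.
Standard quotas: Coastal 11.4158, East 1.9606, Central 10.1744, South 7.4493.
Lower quotas: Coastal 11, East 1, Central 10, South 7 (sum 29, leaving 2 seats).
Remainders in descending order: East 0.9606, South 0.4493, Coastal 0.4158, Central 0.1744.
The surplus seats go to East, South.

Coastal 11, East 2, Central 10, South 8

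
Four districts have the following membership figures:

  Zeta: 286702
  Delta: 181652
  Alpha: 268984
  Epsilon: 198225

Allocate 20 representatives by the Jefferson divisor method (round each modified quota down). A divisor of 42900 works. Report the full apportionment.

With modified divisor 42900: modified quotas Zeta 6.683, Delta 4.234, Alpha 6.270, Epsilon 4.621.
Rounding down: Zeta 6, Delta 4, Alpha 6, Epsilon 4 (total 20).

Zeta=6; Delta=4; Alpha=6; Epsilon=4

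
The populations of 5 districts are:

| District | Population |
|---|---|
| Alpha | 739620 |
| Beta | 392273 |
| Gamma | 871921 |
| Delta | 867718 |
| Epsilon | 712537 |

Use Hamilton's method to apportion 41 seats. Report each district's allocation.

Total 3584069; standard divisor 3584069/41 ≈ 87416.317.
Standard quotas: Alpha 8.4609, Beta 4.4874, Gamma 9.9744, Delta 9.9263, Epsilon 8.1511.
Lower quotas: Alpha 8, Beta 4, Gamma 9, Delta 9, Epsilon 8 (sum 38, leaving 3 seats).
Remainders in descending order: Gamma 0.9744, Delta 0.9263, Beta 0.4874, Alpha 0.4609, Epsilon 0.1511.
The surplus seats go to Gamma, Delta, Beta.

Alpha: 8, Beta: 5, Gamma: 10, Delta: 10, Epsilon: 8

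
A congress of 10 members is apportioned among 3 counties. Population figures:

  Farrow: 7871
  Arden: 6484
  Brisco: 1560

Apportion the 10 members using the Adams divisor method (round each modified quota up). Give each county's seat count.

Farrow 5, Arden 4, Brisco 1

Standard divisor 15915/10 ≈ 1591.5; standard quotas: Farrow 4.946, Arden 4.074, Brisco 0.980.
Rounding up gives 5, 5, 1 = 11 seats, so the divisor must be adjusted.
With modified divisor 1800: modified quotas Farrow 4.373, Arden 3.602, Brisco 0.867.
Rounding up: Farrow 5, Arden 4, Brisco 1 (total 10).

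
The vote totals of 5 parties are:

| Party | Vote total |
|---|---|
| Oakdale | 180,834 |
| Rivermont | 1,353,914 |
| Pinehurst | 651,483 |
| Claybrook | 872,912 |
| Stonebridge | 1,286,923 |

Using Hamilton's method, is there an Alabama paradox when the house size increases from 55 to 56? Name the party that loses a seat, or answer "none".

Oakdale

At 55 seats: Oakdale 3, Rivermont 17, Pinehurst 8, Claybrook 11, Stonebridge 16.
At 56 seats: Oakdale 2, Rivermont 18, Pinehurst 8, Claybrook 11, Stonebridge 17.
Oakdale drops from 3 to 2.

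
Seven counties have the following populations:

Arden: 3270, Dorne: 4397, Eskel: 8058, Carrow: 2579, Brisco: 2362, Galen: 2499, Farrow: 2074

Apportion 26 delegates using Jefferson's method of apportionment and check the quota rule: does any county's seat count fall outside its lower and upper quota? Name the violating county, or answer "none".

none

Standard quotas: Arden 3.369, Dorne 4.530, Eskel 8.301, Carrow 2.657, Brisco 2.433, Galen 2.574, Farrow 2.137.
Jefferson allocation: Arden 3, Dorne 5, Eskel 9, Carrow 3, Brisco 2, Galen 2, Farrow 2.
Every allocation lies between the lower and upper quota.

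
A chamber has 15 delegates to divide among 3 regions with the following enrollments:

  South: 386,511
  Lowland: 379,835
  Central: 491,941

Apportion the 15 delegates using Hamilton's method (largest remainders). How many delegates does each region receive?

South 5, Lowland 4, Central 6

The standard divisor is 1258287/15 ≈ 83885.8.
Standard quotas: South 4.6076, Lowland 4.5280, Central 5.8644.
Lower quotas: South 4, Lowland 4, Central 5 (sum 13, leaving 2 seats).
Remainders in descending order: Central 0.8644, South 0.6076, Lowland 0.5280.
The surplus seats go to Central, South.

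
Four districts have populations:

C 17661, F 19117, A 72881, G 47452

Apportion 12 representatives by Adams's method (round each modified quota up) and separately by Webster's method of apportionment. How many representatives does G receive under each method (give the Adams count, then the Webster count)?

Adams: C 2, F 2, A 5, G 3.
Webster: C 1, F 1, A 6, G 4.
G gets 3 under Adams and 4 under Webster.

3 and 4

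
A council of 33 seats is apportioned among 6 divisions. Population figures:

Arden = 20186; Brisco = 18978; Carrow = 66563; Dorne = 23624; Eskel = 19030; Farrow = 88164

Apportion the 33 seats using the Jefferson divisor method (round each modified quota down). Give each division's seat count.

Arden 3, Brisco 2, Carrow 10, Dorne 3, Eskel 2, Farrow 13

Standard divisor 236545/33 ≈ 7168.03; standard quotas: Arden 2.816, Brisco 2.648, Carrow 9.286, Dorne 3.296, Eskel 2.655, Farrow 12.300.
Rounding down gives 2, 2, 9, 3, 2, 12 = 30 seats, so the divisor must be adjusted.
With modified divisor 6500: modified quotas Arden 3.106, Brisco 2.920, Carrow 10.240, Dorne 3.634, Eskel 2.928, Farrow 13.564.
Rounding down: Arden 3, Brisco 2, Carrow 10, Dorne 3, Eskel 2, Farrow 13 (total 33).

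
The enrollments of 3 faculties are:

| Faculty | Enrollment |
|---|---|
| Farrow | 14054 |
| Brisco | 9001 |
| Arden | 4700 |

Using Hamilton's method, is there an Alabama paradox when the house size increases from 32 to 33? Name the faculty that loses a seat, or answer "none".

At 32 seats: Farrow 16, Brisco 10, Arden 6.
At 33 seats: Farrow 17, Brisco 11, Arden 5.
Arden drops from 6 to 5.

Arden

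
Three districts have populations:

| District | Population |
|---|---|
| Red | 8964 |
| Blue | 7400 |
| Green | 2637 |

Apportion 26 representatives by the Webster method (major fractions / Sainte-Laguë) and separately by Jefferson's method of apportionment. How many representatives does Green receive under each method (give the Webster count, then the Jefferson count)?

4 and 3

Webster: Red 12, Blue 10, Green 4.
Jefferson: Red 13, Blue 10, Green 3.
Green gets 4 under Webster and 3 under Jefferson.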